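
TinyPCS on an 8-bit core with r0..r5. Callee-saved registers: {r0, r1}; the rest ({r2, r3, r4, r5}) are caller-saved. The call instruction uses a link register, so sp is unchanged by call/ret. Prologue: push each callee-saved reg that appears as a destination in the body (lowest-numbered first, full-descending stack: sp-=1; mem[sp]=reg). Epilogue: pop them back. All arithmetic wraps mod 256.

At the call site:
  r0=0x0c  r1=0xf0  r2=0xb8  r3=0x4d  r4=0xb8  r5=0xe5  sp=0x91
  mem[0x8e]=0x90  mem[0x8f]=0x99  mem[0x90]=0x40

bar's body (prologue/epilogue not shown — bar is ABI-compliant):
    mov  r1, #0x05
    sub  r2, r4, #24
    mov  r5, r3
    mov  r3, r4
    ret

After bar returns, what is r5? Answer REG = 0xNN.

REG = 0x4d

prologue: push r1 → mem[0x90]=0xf0, sp=0x90
body[0] mov  r1, #0x05 → r1=0x05
body[1] sub  r2, r4, #24 → r2=0xa0
body[2] mov  r5, r3 → r5=0x4d
body[3] mov  r3, r4 → r3=0xb8
epilogue: pop r1=0xf0, sp=0x91
r5 is caller-saved → body value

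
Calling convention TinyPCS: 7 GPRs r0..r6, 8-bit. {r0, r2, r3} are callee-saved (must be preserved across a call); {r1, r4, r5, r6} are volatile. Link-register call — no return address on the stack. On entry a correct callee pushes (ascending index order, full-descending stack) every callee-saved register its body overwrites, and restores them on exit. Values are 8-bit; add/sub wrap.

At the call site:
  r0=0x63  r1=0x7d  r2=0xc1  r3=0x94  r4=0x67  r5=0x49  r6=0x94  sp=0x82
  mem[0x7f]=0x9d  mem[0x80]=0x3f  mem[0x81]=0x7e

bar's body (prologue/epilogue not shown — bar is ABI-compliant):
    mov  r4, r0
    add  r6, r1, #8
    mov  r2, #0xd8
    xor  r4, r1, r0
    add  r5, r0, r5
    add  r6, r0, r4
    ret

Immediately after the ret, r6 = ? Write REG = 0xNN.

prologue: push r2 -> mem[0x81]=0xc1, sp=0x81
body[0] mov  r4, r0 -> r4=0x63
body[1] add  r6, r1, #8 -> r6=0x85
body[2] mov  r2, #0xd8 -> r2=0xd8
body[3] xor  r4, r1, r0 -> r4=0x1e
body[4] add  r5, r0, r5 -> r5=0xac
body[5] add  r6, r0, r4 -> r6=0x81
epilogue: pop r2=0xc1, sp=0x82
r6 is caller-saved -> body value

REG = 0x81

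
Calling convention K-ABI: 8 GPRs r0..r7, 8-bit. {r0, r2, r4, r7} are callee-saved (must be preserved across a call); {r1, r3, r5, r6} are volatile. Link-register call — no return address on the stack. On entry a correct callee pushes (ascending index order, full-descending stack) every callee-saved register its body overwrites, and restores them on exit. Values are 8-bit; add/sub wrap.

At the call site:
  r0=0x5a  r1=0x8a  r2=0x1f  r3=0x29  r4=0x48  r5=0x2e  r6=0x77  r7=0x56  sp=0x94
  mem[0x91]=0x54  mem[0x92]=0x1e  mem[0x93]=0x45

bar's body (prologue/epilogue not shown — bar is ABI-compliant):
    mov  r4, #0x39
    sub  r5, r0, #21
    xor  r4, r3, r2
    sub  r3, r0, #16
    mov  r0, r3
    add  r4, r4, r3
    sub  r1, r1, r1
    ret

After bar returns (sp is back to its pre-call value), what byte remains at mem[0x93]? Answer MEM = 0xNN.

MEM = 0x5a

prologue: push r0 -> mem[0x93]=0x5a, sp=0x93
prologue: push r4 -> mem[0x92]=0x48, sp=0x92
body[0] mov  r4, #0x39 -> r4=0x39
body[1] sub  r5, r0, #21 -> r5=0x45
body[2] xor  r4, r3, r2 -> r4=0x36
body[3] sub  r3, r0, #16 -> r3=0x4a
body[4] mov  r0, r3 -> r0=0x4a
body[5] add  r4, r4, r3 -> r4=0x80
body[6] sub  r1, r1, r1 -> r1=0x00
epilogue: pop r4=0x48, sp=0x93
epilogue: pop r0=0x5a, sp=0x94
prologue pushed ['r0', 'r4'] at ['0x93', '0x92']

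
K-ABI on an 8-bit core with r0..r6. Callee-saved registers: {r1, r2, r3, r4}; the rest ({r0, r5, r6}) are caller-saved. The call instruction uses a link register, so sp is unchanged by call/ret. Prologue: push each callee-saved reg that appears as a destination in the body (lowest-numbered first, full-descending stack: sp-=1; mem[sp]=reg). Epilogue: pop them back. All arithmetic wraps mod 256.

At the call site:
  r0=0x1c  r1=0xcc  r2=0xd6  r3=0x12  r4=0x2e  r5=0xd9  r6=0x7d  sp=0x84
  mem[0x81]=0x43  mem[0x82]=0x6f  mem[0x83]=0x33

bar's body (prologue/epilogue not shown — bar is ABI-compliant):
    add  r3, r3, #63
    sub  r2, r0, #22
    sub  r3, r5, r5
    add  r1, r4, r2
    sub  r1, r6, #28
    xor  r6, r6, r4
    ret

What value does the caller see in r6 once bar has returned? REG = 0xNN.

REG = 0x53

prologue: push r1 → mem[0x83]=0xcc, sp=0x83
prologue: push r2 → mem[0x82]=0xd6, sp=0x82
prologue: push r3 → mem[0x81]=0x12, sp=0x81
body[0] add  r3, r3, #63 → r3=0x51
body[1] sub  r2, r0, #22 → r2=0x06
body[2] sub  r3, r5, r5 → r3=0x00
body[3] add  r1, r4, r2 → r1=0x34
body[4] sub  r1, r6, #28 → r1=0x61
body[5] xor  r6, r6, r4 → r6=0x53
epilogue: pop r3=0x12, sp=0x82
epilogue: pop r2=0xd6, sp=0x83
epilogue: pop r1=0xcc, sp=0x84
r6 is caller-saved → body value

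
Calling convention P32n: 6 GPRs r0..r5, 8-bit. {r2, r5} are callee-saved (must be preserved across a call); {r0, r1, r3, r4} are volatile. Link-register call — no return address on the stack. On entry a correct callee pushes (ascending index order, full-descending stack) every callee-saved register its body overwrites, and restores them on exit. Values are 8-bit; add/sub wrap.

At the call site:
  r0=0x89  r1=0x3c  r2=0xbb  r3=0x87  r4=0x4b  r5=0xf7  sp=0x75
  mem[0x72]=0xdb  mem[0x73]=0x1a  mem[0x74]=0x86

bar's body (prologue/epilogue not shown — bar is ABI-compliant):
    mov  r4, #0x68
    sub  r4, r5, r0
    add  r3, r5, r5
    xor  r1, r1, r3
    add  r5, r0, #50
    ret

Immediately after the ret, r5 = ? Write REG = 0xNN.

REG = 0xf7

prologue: push r5 → mem[0x74]=0xf7, sp=0x74
body[0] mov  r4, #0x68 → r4=0x68
body[1] sub  r4, r5, r0 → r4=0x6e
body[2] add  r3, r5, r5 → r3=0xee
body[3] xor  r1, r1, r3 → r1=0xd2
body[4] add  r5, r0, #50 → r5=0xbb
epilogue: pop r5=0xf7, sp=0x75
r5 is callee-saved → restored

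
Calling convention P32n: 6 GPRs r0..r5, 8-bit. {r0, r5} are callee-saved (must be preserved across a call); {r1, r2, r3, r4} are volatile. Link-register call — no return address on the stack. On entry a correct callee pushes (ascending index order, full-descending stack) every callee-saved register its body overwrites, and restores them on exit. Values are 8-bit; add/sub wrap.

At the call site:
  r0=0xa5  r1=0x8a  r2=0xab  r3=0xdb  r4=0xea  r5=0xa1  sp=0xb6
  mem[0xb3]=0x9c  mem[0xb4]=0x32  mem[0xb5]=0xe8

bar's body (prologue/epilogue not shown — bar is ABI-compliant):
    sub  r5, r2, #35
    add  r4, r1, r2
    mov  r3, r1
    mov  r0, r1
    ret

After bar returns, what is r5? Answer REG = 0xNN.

prologue: push r0 -> mem[0xb5]=0xa5, sp=0xb5
prologue: push r5 -> mem[0xb4]=0xa1, sp=0xb4
body[0] sub  r5, r2, #35 -> r5=0x88
body[1] add  r4, r1, r2 -> r4=0x35
body[2] mov  r3, r1 -> r3=0x8a
body[3] mov  r0, r1 -> r0=0x8a
epilogue: pop r5=0xa1, sp=0xb5
epilogue: pop r0=0xa5, sp=0xb6
r5 is callee-saved -> restored

REG = 0xa1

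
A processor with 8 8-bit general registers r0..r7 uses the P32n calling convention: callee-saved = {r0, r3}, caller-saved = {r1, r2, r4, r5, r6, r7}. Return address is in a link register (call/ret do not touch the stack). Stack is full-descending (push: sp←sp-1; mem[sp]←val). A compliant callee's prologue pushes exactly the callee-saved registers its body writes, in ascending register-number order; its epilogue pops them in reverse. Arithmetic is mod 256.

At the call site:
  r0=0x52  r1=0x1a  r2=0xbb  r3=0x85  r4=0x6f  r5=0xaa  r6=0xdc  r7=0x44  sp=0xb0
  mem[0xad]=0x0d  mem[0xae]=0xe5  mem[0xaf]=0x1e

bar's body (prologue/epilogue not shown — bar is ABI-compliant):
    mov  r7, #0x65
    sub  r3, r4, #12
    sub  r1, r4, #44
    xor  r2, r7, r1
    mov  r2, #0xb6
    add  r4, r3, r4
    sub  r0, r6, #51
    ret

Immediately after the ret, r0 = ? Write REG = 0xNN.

REG = 0x52

prologue: push r0 -> mem[0xaf]=0x52, sp=0xaf
prologue: push r3 -> mem[0xae]=0x85, sp=0xae
body[0] mov  r7, #0x65 -> r7=0x65
body[1] sub  r3, r4, #12 -> r3=0x63
body[2] sub  r1, r4, #44 -> r1=0x43
body[3] xor  r2, r7, r1 -> r2=0x26
body[4] mov  r2, #0xb6 -> r2=0xb6
body[5] add  r4, r3, r4 -> r4=0xd2
body[6] sub  r0, r6, #51 -> r0=0xa9
epilogue: pop r3=0x85, sp=0xaf
epilogue: pop r0=0x52, sp=0xb0
r0 is callee-saved -> restored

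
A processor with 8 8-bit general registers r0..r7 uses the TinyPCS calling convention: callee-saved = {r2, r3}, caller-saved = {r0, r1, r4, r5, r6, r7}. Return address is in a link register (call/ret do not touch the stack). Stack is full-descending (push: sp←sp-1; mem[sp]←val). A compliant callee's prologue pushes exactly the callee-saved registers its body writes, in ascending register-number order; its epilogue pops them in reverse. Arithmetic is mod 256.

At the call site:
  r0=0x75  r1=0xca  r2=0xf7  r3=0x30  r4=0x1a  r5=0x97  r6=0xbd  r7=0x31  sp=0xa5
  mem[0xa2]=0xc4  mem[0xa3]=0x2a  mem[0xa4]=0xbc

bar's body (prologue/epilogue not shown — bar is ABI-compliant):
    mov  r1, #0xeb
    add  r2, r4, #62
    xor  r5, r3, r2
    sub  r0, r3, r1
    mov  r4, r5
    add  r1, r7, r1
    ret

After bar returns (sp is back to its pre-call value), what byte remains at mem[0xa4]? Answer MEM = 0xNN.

MEM = 0xf7

prologue: push r2 → mem[0xa4]=0xf7, sp=0xa4
body[0] mov  r1, #0xeb → r1=0xeb
body[1] add  r2, r4, #62 → r2=0x58
body[2] xor  r5, r3, r2 → r5=0x68
body[3] sub  r0, r3, r1 → r0=0x45
body[4] mov  r4, r5 → r4=0x68
body[5] add  r1, r7, r1 → r1=0x1c
epilogue: pop r2=0xf7, sp=0xa5
prologue pushed ['r2'] at ['0xa4']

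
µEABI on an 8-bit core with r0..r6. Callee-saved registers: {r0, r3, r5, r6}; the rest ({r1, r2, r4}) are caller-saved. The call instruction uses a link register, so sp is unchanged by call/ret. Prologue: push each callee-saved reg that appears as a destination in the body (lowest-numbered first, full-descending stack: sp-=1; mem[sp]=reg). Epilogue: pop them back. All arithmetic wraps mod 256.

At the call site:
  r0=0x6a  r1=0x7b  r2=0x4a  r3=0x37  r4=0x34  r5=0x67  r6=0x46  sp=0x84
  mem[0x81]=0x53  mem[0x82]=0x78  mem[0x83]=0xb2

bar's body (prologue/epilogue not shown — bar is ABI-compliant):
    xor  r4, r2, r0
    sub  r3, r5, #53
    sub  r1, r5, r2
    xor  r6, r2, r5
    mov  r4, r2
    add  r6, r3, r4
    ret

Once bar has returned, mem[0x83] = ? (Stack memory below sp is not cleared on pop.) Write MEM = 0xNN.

prologue: push r3 → mem[0x83]=0x37, sp=0x83
prologue: push r6 → mem[0x82]=0x46, sp=0x82
body[0] xor  r4, r2, r0 → r4=0x20
body[1] sub  r3, r5, #53 → r3=0x32
body[2] sub  r1, r5, r2 → r1=0x1d
body[3] xor  r6, r2, r5 → r6=0x2d
body[4] mov  r4, r2 → r4=0x4a
body[5] add  r6, r3, r4 → r6=0x7c
epilogue: pop r6=0x46, sp=0x83
epilogue: pop r3=0x37, sp=0x84
prologue pushed ['r3', 'r6'] at ['0x83', '0x82']

MEM = 0x37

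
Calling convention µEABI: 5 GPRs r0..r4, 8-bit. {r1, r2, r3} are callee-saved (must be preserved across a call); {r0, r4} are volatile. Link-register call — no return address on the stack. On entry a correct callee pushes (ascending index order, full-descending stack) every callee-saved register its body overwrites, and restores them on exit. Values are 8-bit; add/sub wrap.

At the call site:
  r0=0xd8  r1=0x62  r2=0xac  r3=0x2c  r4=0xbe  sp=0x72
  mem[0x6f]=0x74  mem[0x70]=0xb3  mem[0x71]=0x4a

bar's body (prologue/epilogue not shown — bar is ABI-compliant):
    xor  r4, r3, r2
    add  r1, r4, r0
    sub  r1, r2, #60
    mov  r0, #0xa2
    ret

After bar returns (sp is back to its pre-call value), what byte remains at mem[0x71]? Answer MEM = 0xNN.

MEM = 0x62

prologue: push r1 → mem[0x71]=0x62, sp=0x71
body[0] xor  r4, r3, r2 → r4=0x80
body[1] add  r1, r4, r0 → r1=0x58
body[2] sub  r1, r2, #60 → r1=0x70
body[3] mov  r0, #0xa2 → r0=0xa2
epilogue: pop r1=0x62, sp=0x72
prologue pushed ['r1'] at ['0x71']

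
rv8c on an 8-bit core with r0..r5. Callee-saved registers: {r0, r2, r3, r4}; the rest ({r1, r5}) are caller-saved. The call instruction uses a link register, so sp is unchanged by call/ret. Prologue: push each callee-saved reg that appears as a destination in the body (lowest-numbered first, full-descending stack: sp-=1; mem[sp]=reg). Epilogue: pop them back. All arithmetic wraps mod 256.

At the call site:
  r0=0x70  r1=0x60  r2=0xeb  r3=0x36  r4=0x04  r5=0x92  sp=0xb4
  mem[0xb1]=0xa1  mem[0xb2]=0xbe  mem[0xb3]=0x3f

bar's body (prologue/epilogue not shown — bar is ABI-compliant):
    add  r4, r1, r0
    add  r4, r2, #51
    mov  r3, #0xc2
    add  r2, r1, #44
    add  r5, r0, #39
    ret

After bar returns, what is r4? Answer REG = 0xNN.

prologue: push r2 -> mem[0xb3]=0xeb, sp=0xb3
prologue: push r3 -> mem[0xb2]=0x36, sp=0xb2
prologue: push r4 -> mem[0xb1]=0x04, sp=0xb1
body[0] add  r4, r1, r0 -> r4=0xd0
body[1] add  r4, r2, #51 -> r4=0x1e
body[2] mov  r3, #0xc2 -> r3=0xc2
body[3] add  r2, r1, #44 -> r2=0x8c
body[4] add  r5, r0, #39 -> r5=0x97
epilogue: pop r4=0x04, sp=0xb2
epilogue: pop r3=0x36, sp=0xb3
epilogue: pop r2=0xeb, sp=0xb4
r4 is callee-saved -> restored

REG = 0x04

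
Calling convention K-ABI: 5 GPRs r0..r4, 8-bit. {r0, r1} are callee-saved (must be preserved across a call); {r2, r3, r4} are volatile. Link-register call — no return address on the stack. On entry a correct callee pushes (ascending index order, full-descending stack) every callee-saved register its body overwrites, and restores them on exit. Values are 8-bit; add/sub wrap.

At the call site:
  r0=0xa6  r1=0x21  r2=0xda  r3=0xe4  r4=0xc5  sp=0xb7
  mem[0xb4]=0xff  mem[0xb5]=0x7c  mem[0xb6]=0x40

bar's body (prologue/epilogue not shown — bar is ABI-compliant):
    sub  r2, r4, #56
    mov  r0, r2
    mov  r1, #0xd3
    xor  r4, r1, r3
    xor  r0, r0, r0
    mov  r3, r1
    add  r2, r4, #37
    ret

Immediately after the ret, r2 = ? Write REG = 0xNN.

REG = 0x5c

prologue: push r0 → mem[0xb6]=0xa6, sp=0xb6
prologue: push r1 → mem[0xb5]=0x21, sp=0xb5
body[0] sub  r2, r4, #56 → r2=0x8d
body[1] mov  r0, r2 → r0=0x8d
body[2] mov  r1, #0xd3 → r1=0xd3
body[3] xor  r4, r1, r3 → r4=0x37
body[4] xor  r0, r0, r0 → r0=0x00
body[5] mov  r3, r1 → r3=0xd3
body[6] add  r2, r4, #37 → r2=0x5c
epilogue: pop r1=0x21, sp=0xb6
epilogue: pop r0=0xa6, sp=0xb7
r2 is caller-saved → body value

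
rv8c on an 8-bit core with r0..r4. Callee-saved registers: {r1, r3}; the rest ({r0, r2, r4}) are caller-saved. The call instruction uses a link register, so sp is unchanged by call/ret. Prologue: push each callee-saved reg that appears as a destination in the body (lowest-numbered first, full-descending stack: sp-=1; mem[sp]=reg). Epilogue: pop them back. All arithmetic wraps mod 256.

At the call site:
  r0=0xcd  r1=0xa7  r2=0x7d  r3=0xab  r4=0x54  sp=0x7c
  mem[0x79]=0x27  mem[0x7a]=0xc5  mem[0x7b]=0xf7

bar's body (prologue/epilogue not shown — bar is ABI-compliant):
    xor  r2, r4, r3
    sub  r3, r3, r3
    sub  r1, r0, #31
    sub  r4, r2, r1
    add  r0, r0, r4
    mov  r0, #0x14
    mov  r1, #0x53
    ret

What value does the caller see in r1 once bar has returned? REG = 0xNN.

prologue: push r1 -> mem[0x7b]=0xa7, sp=0x7b
prologue: push r3 -> mem[0x7a]=0xab, sp=0x7a
body[0] xor  r2, r4, r3 -> r2=0xff
body[1] sub  r3, r3, r3 -> r3=0x00
body[2] sub  r1, r0, #31 -> r1=0xae
body[3] sub  r4, r2, r1 -> r4=0x51
body[4] add  r0, r0, r4 -> r0=0x1e
body[5] mov  r0, #0x14 -> r0=0x14
body[6] mov  r1, #0x53 -> r1=0x53
epilogue: pop r3=0xab, sp=0x7b
epilogue: pop r1=0xa7, sp=0x7c
r1 is callee-saved -> restored

REG = 0xa7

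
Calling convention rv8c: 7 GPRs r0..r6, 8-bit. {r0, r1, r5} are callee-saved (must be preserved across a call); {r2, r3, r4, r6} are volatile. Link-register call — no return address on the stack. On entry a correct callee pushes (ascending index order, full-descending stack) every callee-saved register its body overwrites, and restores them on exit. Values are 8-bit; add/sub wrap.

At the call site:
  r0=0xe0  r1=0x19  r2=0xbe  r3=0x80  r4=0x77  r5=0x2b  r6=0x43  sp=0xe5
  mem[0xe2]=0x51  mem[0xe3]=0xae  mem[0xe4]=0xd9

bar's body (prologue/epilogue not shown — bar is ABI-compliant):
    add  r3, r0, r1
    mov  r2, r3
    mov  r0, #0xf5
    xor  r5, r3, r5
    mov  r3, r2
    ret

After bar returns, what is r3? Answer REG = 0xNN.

prologue: push r0 → mem[0xe4]=0xe0, sp=0xe4
prologue: push r5 → mem[0xe3]=0x2b, sp=0xe3
body[0] add  r3, r0, r1 → r3=0xf9
body[1] mov  r2, r3 → r2=0xf9
body[2] mov  r0, #0xf5 → r0=0xf5
body[3] xor  r5, r3, r5 → r5=0xd2
body[4] mov  r3, r2 → r3=0xf9
epilogue: pop r5=0x2b, sp=0xe4
epilogue: pop r0=0xe0, sp=0xe5
r3 is caller-saved → body value

REG = 0xf9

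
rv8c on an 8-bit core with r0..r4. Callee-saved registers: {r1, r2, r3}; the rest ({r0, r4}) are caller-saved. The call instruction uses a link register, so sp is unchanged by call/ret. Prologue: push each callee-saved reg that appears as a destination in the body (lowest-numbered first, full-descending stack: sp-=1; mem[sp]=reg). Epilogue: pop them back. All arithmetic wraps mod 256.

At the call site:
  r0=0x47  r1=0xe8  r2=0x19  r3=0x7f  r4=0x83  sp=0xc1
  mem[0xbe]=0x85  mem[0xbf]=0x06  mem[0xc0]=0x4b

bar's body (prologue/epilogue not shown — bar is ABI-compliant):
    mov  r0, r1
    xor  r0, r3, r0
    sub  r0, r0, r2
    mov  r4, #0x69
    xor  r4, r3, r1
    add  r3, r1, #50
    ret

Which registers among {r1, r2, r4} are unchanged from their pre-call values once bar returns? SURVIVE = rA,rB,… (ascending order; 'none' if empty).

prologue: push r3 -> mem[0xc0]=0x7f, sp=0xc0
body[0] mov  r0, r1 -> r0=0xe8
body[1] xor  r0, r3, r0 -> r0=0x97
body[2] sub  r0, r0, r2 -> r0=0x7e
body[3] mov  r4, #0x69 -> r4=0x69
body[4] xor  r4, r3, r1 -> r4=0x97
body[5] add  r3, r1, #50 -> r3=0x1a
epilogue: pop r3=0x7f, sp=0xc1
r1: callee-saved, written=False
r2: callee-saved, written=False
r4: caller-saved, written=True

SURVIVE = r1,r2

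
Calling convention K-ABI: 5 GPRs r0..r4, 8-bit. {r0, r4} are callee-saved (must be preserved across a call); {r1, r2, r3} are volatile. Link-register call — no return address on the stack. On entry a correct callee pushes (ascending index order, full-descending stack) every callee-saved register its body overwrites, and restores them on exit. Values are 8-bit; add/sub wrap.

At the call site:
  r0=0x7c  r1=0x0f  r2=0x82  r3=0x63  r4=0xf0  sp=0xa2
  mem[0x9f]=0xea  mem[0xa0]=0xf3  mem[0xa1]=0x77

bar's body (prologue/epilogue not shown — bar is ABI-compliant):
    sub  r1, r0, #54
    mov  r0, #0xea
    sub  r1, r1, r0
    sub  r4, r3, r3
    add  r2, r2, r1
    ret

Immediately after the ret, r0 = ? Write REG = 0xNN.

prologue: push r0 → mem[0xa1]=0x7c, sp=0xa1
prologue: push r4 → mem[0xa0]=0xf0, sp=0xa0
body[0] sub  r1, r0, #54 → r1=0x46
body[1] mov  r0, #0xea → r0=0xea
body[2] sub  r1, r1, r0 → r1=0x5c
body[3] sub  r4, r3, r3 → r4=0x00
body[4] add  r2, r2, r1 → r2=0xde
epilogue: pop r4=0xf0, sp=0xa1
epilogue: pop r0=0x7c, sp=0xa2
r0 is callee-saved → restored

REG = 0x7c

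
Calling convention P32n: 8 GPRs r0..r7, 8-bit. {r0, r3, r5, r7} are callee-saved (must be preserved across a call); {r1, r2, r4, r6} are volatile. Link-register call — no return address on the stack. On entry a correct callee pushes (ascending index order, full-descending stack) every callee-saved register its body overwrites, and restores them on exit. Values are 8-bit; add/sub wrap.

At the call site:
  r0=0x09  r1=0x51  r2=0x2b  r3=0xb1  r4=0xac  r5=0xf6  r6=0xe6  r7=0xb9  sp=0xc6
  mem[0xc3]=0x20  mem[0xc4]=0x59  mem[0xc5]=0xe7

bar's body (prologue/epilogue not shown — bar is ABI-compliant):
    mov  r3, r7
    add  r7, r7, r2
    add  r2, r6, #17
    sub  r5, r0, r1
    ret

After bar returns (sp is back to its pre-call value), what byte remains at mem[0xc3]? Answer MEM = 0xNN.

prologue: push r3 -> mem[0xc5]=0xb1, sp=0xc5
prologue: push r5 -> mem[0xc4]=0xf6, sp=0xc4
prologue: push r7 -> mem[0xc3]=0xb9, sp=0xc3
body[0] mov  r3, r7 -> r3=0xb9
body[1] add  r7, r7, r2 -> r7=0xe4
body[2] add  r2, r6, #17 -> r2=0xf7
body[3] sub  r5, r0, r1 -> r5=0xb8
epilogue: pop r7=0xb9, sp=0xc4
epilogue: pop r5=0xf6, sp=0xc5
epilogue: pop r3=0xb1, sp=0xc6
prologue pushed ['r3', 'r5', 'r7'] at ['0xc5', '0xc4', '0xc3']

MEM = 0xb9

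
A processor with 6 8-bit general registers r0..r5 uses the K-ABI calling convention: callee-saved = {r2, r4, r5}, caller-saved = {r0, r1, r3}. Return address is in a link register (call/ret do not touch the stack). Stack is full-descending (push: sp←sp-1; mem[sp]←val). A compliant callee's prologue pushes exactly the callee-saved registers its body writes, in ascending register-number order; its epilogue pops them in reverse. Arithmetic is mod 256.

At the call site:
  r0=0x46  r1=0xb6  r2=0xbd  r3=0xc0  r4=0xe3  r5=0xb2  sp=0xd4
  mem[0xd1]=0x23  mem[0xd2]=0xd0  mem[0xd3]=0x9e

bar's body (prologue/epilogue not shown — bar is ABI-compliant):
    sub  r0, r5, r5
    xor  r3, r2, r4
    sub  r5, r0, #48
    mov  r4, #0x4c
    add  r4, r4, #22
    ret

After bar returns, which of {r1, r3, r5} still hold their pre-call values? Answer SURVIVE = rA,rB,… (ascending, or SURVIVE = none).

prologue: push r4 → mem[0xd3]=0xe3, sp=0xd3
prologue: push r5 → mem[0xd2]=0xb2, sp=0xd2
body[0] sub  r0, r5, r5 → r0=0x00
body[1] xor  r3, r2, r4 → r3=0x5e
body[2] sub  r5, r0, #48 → r5=0xd0
body[3] mov  r4, #0x4c → r4=0x4c
body[4] add  r4, r4, #22 → r4=0x62
epilogue: pop r5=0xb2, sp=0xd3
epilogue: pop r4=0xe3, sp=0xd4
r1: caller-saved, written=False
r3: caller-saved, written=True
r5: callee-saved, written=True

SURVIVE = r1,r5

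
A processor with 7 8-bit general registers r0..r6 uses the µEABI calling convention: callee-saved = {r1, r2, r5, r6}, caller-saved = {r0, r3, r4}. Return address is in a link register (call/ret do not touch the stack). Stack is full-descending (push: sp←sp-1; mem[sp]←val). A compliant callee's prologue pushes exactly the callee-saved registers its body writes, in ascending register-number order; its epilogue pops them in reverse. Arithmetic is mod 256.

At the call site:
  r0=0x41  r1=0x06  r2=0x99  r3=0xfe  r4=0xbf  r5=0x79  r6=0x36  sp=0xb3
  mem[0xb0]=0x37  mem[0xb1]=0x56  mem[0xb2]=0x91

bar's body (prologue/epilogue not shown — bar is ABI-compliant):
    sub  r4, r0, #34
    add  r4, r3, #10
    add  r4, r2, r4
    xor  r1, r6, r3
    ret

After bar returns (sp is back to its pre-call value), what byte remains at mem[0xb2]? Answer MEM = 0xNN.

MEM = 0x06

prologue: push r1 -> mem[0xb2]=0x06, sp=0xb2
body[0] sub  r4, r0, #34 -> r4=0x1f
body[1] add  r4, r3, #10 -> r4=0x08
body[2] add  r4, r2, r4 -> r4=0xa1
body[3] xor  r1, r6, r3 -> r1=0xc8
epilogue: pop r1=0x06, sp=0xb3
prologue pushed ['r1'] at ['0xb2']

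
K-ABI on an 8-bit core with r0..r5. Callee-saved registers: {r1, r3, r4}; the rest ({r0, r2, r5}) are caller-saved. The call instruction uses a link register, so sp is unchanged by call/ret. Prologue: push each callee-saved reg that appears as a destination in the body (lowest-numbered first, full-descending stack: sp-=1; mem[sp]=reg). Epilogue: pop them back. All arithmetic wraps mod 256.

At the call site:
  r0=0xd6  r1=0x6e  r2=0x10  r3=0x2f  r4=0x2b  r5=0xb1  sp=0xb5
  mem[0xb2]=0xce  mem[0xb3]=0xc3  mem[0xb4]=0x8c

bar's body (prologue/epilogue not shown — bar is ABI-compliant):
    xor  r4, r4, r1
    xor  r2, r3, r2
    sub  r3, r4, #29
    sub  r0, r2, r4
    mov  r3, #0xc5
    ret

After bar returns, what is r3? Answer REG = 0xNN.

REG = 0x2f

prologue: push r3 -> mem[0xb4]=0x2f, sp=0xb4
prologue: push r4 -> mem[0xb3]=0x2b, sp=0xb3
body[0] xor  r4, r4, r1 -> r4=0x45
body[1] xor  r2, r3, r2 -> r2=0x3f
body[2] sub  r3, r4, #29 -> r3=0x28
body[3] sub  r0, r2, r4 -> r0=0xfa
body[4] mov  r3, #0xc5 -> r3=0xc5
epilogue: pop r4=0x2b, sp=0xb4
epilogue: pop r3=0x2f, sp=0xb5
r3 is callee-saved -> restored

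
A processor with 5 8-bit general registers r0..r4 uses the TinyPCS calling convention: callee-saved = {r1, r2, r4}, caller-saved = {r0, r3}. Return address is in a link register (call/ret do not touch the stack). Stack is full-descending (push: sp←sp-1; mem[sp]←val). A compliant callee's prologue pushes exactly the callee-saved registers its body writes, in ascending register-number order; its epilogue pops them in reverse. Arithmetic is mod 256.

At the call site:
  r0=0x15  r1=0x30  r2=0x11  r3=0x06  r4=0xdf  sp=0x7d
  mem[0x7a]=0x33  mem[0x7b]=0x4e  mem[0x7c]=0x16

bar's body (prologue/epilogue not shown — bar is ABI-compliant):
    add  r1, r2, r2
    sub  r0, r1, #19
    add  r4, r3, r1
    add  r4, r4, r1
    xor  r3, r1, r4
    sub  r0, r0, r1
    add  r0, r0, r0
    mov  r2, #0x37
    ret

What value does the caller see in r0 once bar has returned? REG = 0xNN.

prologue: push r1 -> mem[0x7c]=0x30, sp=0x7c
prologue: push r2 -> mem[0x7b]=0x11, sp=0x7b
prologue: push r4 -> mem[0x7a]=0xdf, sp=0x7a
body[0] add  r1, r2, r2 -> r1=0x22
body[1] sub  r0, r1, #19 -> r0=0x0f
body[2] add  r4, r3, r1 -> r4=0x28
body[3] add  r4, r4, r1 -> r4=0x4a
body[4] xor  r3, r1, r4 -> r3=0x68
body[5] sub  r0, r0, r1 -> r0=0xed
body[6] add  r0, r0, r0 -> r0=0xda
body[7] mov  r2, #0x37 -> r2=0x37
epilogue: pop r4=0xdf, sp=0x7b
epilogue: pop r2=0x11, sp=0x7c
epilogue: pop r1=0x30, sp=0x7d
r0 is caller-saved -> body value

REG = 0xda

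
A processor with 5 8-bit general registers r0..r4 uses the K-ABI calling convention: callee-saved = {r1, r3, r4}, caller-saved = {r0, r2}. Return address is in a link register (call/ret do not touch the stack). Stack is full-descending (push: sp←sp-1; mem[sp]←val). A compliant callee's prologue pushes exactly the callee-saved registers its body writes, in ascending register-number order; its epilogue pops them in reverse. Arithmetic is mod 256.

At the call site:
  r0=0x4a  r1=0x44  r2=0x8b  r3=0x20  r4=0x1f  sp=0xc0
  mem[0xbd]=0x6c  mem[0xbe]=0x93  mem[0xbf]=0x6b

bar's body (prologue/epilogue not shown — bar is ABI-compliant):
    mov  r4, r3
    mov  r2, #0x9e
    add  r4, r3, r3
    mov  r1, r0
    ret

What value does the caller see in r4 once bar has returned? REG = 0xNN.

prologue: push r1 → mem[0xbf]=0x44, sp=0xbf
prologue: push r4 → mem[0xbe]=0x1f, sp=0xbe
body[0] mov  r4, r3 → r4=0x20
body[1] mov  r2, #0x9e → r2=0x9e
body[2] add  r4, r3, r3 → r4=0x40
body[3] mov  r1, r0 → r1=0x4a
epilogue: pop r4=0x1f, sp=0xbf
epilogue: pop r1=0x44, sp=0xc0
r4 is callee-saved → restored

REG = 0x1f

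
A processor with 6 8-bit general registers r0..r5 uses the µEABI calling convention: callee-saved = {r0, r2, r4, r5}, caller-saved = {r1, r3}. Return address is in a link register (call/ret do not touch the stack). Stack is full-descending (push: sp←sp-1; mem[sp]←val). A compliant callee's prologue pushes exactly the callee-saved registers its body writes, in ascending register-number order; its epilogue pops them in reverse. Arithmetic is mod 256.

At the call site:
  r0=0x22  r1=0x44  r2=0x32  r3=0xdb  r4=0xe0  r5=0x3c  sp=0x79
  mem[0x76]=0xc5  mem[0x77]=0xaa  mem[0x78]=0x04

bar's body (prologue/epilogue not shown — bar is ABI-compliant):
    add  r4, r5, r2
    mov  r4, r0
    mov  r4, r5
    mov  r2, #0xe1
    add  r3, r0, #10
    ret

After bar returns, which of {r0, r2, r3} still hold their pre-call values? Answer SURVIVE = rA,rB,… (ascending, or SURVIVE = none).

SURVIVE = r0,r2

prologue: push r2 -> mem[0x78]=0x32, sp=0x78
prologue: push r4 -> mem[0x77]=0xe0, sp=0x77
body[0] add  r4, r5, r2 -> r4=0x6e
body[1] mov  r4, r0 -> r4=0x22
body[2] mov  r4, r5 -> r4=0x3c
body[3] mov  r2, #0xe1 -> r2=0xe1
body[4] add  r3, r0, #10 -> r3=0x2c
epilogue: pop r4=0xe0, sp=0x78
epilogue: pop r2=0x32, sp=0x79
r0: callee-saved, written=False
r2: callee-saved, written=True
r3: caller-saved, written=True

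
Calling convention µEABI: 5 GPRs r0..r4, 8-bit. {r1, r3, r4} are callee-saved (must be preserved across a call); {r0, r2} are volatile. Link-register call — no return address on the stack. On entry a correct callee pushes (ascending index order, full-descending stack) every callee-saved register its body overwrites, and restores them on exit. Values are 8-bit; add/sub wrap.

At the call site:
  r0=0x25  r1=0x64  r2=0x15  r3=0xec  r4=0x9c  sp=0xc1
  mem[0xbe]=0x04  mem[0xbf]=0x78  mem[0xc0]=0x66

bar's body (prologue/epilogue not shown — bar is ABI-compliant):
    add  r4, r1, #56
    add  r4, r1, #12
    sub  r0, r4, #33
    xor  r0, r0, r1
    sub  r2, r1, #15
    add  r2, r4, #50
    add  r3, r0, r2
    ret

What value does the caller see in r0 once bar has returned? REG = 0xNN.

REG = 0x2b

prologue: push r3 -> mem[0xc0]=0xec, sp=0xc0
prologue: push r4 -> mem[0xbf]=0x9c, sp=0xbf
body[0] add  r4, r1, #56 -> r4=0x9c
body[1] add  r4, r1, #12 -> r4=0x70
body[2] sub  r0, r4, #33 -> r0=0x4f
body[3] xor  r0, r0, r1 -> r0=0x2b
body[4] sub  r2, r1, #15 -> r2=0x55
body[5] add  r2, r4, #50 -> r2=0xa2
body[6] add  r3, r0, r2 -> r3=0xcd
epilogue: pop r4=0x9c, sp=0xc0
epilogue: pop r3=0xec, sp=0xc1
r0 is caller-saved -> body value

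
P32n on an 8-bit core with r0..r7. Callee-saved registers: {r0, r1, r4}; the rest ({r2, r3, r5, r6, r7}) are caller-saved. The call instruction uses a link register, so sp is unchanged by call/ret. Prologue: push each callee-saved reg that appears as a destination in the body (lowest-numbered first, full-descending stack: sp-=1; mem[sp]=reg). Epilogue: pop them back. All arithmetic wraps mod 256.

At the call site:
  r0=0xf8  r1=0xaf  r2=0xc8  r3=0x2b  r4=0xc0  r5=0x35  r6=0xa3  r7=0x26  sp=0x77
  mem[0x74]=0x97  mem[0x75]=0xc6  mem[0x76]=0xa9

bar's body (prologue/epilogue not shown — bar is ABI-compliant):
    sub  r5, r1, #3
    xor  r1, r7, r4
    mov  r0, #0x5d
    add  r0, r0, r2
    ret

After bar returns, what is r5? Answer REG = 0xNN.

REG = 0xac

prologue: push r0 → mem[0x76]=0xf8, sp=0x76
prologue: push r1 → mem[0x75]=0xaf, sp=0x75
body[0] sub  r5, r1, #3 → r5=0xac
body[1] xor  r1, r7, r4 → r1=0xe6
body[2] mov  r0, #0x5d → r0=0x5d
body[3] add  r0, r0, r2 → r0=0x25
epilogue: pop r1=0xaf, sp=0x76
epilogue: pop r0=0xf8, sp=0x77
r5 is caller-saved → body value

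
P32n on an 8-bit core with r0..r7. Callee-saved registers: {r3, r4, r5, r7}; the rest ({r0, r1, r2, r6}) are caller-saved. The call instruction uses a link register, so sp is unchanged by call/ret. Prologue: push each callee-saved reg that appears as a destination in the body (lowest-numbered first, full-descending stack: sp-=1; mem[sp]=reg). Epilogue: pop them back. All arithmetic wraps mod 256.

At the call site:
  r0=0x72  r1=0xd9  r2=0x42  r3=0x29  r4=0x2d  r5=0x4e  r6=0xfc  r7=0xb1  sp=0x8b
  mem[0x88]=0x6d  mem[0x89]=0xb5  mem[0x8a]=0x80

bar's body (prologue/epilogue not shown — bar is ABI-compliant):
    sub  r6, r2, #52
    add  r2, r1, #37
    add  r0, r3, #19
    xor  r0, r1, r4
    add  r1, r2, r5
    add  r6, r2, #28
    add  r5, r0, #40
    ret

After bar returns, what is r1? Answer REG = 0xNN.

REG = 0x4c

prologue: push r5 → mem[0x8a]=0x4e, sp=0x8a
body[0] sub  r6, r2, #52 → r6=0x0e
body[1] add  r2, r1, #37 → r2=0xfe
body[2] add  r0, r3, #19 → r0=0x3c
body[3] xor  r0, r1, r4 → r0=0xf4
body[4] add  r1, r2, r5 → r1=0x4c
body[5] add  r6, r2, #28 → r6=0x1a
body[6] add  r5, r0, #40 → r5=0x1c
epilogue: pop r5=0x4e, sp=0x8b
r1 is caller-saved → body value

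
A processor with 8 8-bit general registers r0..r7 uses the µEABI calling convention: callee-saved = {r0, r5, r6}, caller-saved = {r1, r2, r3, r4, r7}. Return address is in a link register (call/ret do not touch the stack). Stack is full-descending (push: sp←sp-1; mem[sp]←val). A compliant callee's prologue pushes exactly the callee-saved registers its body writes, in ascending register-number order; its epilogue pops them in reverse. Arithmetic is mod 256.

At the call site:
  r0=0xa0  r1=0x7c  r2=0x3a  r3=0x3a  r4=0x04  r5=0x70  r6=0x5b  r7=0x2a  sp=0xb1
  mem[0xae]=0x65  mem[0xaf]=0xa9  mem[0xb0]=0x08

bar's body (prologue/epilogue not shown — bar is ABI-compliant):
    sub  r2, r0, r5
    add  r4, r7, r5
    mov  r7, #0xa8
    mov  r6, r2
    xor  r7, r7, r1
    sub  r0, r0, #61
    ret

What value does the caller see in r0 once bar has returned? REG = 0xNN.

prologue: push r0 -> mem[0xb0]=0xa0, sp=0xb0
prologue: push r6 -> mem[0xaf]=0x5b, sp=0xaf
body[0] sub  r2, r0, r5 -> r2=0x30
body[1] add  r4, r7, r5 -> r4=0x9a
body[2] mov  r7, #0xa8 -> r7=0xa8
body[3] mov  r6, r2 -> r6=0x30
body[4] xor  r7, r7, r1 -> r7=0xd4
body[5] sub  r0, r0, #61 -> r0=0x63
epilogue: pop r6=0x5b, sp=0xb0
epilogue: pop r0=0xa0, sp=0xb1
r0 is callee-saved -> restored

REG = 0xa0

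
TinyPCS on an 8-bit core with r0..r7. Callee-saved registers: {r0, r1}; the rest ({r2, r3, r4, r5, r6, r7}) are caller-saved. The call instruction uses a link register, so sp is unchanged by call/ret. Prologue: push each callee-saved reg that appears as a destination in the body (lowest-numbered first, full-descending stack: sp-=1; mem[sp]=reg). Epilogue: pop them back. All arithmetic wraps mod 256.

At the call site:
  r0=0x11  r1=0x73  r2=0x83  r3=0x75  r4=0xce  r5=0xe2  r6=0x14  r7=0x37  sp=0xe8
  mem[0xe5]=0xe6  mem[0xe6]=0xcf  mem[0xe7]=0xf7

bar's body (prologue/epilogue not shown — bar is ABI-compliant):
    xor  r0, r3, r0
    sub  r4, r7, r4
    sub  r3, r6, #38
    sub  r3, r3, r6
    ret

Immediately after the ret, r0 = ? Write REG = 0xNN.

prologue: push r0 → mem[0xe7]=0x11, sp=0xe7
body[0] xor  r0, r3, r0 → r0=0x64
body[1] sub  r4, r7, r4 → r4=0x69
body[2] sub  r3, r6, #38 → r3=0xee
body[3] sub  r3, r3, r6 → r3=0xda
epilogue: pop r0=0x11, sp=0xe8
r0 is callee-saved → restored

REG = 0x11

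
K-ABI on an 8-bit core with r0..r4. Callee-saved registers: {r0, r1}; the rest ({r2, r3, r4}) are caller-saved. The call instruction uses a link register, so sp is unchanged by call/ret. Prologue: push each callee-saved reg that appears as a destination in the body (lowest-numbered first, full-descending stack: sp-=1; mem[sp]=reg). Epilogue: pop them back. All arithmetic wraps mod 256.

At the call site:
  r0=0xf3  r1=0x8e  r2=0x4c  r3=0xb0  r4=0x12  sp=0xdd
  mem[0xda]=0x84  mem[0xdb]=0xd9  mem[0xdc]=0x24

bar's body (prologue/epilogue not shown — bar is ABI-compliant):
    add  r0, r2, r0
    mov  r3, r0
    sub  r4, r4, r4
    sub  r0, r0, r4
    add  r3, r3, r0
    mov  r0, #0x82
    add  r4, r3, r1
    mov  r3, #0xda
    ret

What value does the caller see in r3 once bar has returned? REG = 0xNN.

prologue: push r0 → mem[0xdc]=0xf3, sp=0xdc
body[0] add  r0, r2, r0 → r0=0x3f
body[1] mov  r3, r0 → r3=0x3f
body[2] sub  r4, r4, r4 → r4=0x00
body[3] sub  r0, r0, r4 → r0=0x3f
body[4] add  r3, r3, r0 → r3=0x7e
body[5] mov  r0, #0x82 → r0=0x82
body[6] add  r4, r3, r1 → r4=0x0c
body[7] mov  r3, #0xda → r3=0xda
epilogue: pop r0=0xf3, sp=0xdd
r3 is caller-saved → body value

REG = 0xda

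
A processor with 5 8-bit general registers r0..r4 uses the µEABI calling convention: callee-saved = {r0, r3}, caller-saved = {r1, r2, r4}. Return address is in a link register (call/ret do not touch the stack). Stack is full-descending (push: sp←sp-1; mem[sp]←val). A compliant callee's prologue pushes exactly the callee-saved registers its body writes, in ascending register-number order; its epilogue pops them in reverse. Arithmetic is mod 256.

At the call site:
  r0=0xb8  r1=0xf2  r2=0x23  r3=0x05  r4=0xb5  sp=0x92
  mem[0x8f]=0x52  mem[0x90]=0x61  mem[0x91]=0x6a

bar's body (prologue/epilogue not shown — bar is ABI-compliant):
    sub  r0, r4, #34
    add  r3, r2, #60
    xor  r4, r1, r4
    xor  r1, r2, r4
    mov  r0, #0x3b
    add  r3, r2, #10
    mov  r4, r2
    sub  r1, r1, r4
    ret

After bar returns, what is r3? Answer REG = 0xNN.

REG = 0x05

prologue: push r0 -> mem[0x91]=0xb8, sp=0x91
prologue: push r3 -> mem[0x90]=0x05, sp=0x90
body[0] sub  r0, r4, #34 -> r0=0x93
body[1] add  r3, r2, #60 -> r3=0x5f
body[2] xor  r4, r1, r4 -> r4=0x47
body[3] xor  r1, r2, r4 -> r1=0x64
body[4] mov  r0, #0x3b -> r0=0x3b
body[5] add  r3, r2, #10 -> r3=0x2d
body[6] mov  r4, r2 -> r4=0x23
body[7] sub  r1, r1, r4 -> r1=0x41
epilogue: pop r3=0x05, sp=0x91
epilogue: pop r0=0xb8, sp=0x92
r3 is callee-saved -> restored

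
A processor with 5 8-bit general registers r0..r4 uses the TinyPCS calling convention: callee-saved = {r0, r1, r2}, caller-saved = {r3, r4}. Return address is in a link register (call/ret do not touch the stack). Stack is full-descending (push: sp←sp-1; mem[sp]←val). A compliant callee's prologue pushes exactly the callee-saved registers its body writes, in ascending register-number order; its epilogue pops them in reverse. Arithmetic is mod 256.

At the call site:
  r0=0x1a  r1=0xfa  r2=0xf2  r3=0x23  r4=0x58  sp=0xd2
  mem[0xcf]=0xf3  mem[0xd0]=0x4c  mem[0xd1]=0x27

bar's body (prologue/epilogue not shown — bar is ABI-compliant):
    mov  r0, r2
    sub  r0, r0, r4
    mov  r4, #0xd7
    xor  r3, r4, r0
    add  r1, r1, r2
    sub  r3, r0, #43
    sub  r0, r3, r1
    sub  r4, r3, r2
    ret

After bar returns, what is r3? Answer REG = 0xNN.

REG = 0x6f

prologue: push r0 → mem[0xd1]=0x1a, sp=0xd1
prologue: push r1 → mem[0xd0]=0xfa, sp=0xd0
body[0] mov  r0, r2 → r0=0xf2
body[1] sub  r0, r0, r4 → r0=0x9a
body[2] mov  r4, #0xd7 → r4=0xd7
body[3] xor  r3, r4, r0 → r3=0x4d
body[4] add  r1, r1, r2 → r1=0xec
body[5] sub  r3, r0, #43 → r3=0x6f
body[6] sub  r0, r3, r1 → r0=0x83
body[7] sub  r4, r3, r2 → r4=0x7d
epilogue: pop r1=0xfa, sp=0xd1
epilogue: pop r0=0x1a, sp=0xd2
r3 is caller-saved → body value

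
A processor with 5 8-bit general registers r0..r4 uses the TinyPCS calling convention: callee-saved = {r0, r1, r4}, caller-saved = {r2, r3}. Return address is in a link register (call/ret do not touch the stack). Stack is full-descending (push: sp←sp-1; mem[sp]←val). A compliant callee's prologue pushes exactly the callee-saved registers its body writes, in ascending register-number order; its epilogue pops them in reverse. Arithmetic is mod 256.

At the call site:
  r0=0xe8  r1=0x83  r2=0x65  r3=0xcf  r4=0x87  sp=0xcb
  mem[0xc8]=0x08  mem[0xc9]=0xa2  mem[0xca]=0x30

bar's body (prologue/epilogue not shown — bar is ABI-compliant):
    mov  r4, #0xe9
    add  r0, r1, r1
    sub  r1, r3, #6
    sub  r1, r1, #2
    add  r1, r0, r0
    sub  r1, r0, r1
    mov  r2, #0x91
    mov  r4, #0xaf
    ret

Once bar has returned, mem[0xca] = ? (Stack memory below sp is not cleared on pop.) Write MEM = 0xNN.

MEM = 0xe8

prologue: push r0 -> mem[0xca]=0xe8, sp=0xca
prologue: push r1 -> mem[0xc9]=0x83, sp=0xc9
prologue: push r4 -> mem[0xc8]=0x87, sp=0xc8
body[0] mov  r4, #0xe9 -> r4=0xe9
body[1] add  r0, r1, r1 -> r0=0x06
body[2] sub  r1, r3, #6 -> r1=0xc9
body[3] sub  r1, r1, #2 -> r1=0xc7
body[4] add  r1, r0, r0 -> r1=0x0c
body[5] sub  r1, r0, r1 -> r1=0xfa
body[6] mov  r2, #0x91 -> r2=0x91
body[7] mov  r4, #0xaf -> r4=0xaf
epilogue: pop r4=0x87, sp=0xc9
epilogue: pop r1=0x83, sp=0xca
epilogue: pop r0=0xe8, sp=0xcb
prologue pushed ['r0', 'r1', 'r4'] at ['0xca', '0xc9', '0xc8']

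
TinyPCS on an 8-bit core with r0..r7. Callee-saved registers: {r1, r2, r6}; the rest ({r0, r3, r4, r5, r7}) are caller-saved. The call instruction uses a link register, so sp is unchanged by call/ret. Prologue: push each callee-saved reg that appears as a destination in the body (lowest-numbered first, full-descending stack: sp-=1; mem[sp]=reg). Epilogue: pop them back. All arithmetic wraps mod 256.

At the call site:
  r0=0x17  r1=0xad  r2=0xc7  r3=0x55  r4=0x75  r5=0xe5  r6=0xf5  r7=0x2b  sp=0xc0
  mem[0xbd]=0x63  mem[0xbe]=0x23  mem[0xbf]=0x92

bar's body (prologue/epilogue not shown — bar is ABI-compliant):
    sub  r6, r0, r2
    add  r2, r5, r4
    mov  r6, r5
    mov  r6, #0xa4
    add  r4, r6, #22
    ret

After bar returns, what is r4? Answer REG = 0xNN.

REG = 0xba

prologue: push r2 -> mem[0xbf]=0xc7, sp=0xbf
prologue: push r6 -> mem[0xbe]=0xf5, sp=0xbe
body[0] sub  r6, r0, r2 -> r6=0x50
body[1] add  r2, r5, r4 -> r2=0x5a
body[2] mov  r6, r5 -> r6=0xe5
body[3] mov  r6, #0xa4 -> r6=0xa4
body[4] add  r4, r6, #22 -> r4=0xba
epilogue: pop r6=0xf5, sp=0xbf
epilogue: pop r2=0xc7, sp=0xc0
r4 is caller-saved -> body value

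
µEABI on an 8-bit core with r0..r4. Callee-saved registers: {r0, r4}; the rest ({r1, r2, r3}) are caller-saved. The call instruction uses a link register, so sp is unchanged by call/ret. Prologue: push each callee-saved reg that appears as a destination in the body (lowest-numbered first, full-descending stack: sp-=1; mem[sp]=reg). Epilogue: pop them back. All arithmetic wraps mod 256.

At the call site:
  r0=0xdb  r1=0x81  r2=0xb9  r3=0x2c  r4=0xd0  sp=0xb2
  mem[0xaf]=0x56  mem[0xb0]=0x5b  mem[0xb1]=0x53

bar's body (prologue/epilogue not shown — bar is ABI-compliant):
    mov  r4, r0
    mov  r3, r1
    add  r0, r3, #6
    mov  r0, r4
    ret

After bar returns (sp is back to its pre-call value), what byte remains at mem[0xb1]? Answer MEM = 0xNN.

MEM = 0xdb

prologue: push r0 → mem[0xb1]=0xdb, sp=0xb1
prologue: push r4 → mem[0xb0]=0xd0, sp=0xb0
body[0] mov  r4, r0 → r4=0xdb
body[1] mov  r3, r1 → r3=0x81
body[2] add  r0, r3, #6 → r0=0x87
body[3] mov  r0, r4 → r0=0xdb
epilogue: pop r4=0xd0, sp=0xb1
epilogue: pop r0=0xdb, sp=0xb2
prologue pushed ['r0', 'r4'] at ['0xb1', '0xb0']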